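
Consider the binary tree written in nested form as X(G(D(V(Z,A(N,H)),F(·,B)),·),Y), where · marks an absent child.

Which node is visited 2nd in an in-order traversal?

V

In-order visits the left subtree, then the node, then the right subtree.
At X: go left to G.
  At G: go left to D.
    At D: go left to V.
      At V: go left to Z.
        Z is a leaf — visit Z.
      Visit V.
      At V: go right to A.
        At A: go left to N.
          N is a leaf — visit N.
        Visit A.
        At A: go right to H.
          H is a leaf — visit H.
    Visit D.
    At D: go right to F.
      At F: no left child.
      Visit F.
      At F: go right to B.
        B is a leaf — visit B.
  Visit G.
  At G: no right child.
Visit X.
At X: go right to Y.
  Y is a leaf — visit Y.
Full in-order sequence: Z, V, N, A, H, D, F, B, G, X, Y.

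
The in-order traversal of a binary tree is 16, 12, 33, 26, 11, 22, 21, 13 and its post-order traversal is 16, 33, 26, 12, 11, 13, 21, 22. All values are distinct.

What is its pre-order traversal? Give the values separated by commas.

22, 11, 12, 16, 26, 33, 21, 13

The last element of post-order is the root; it splits in-order into left and right subtrees.
Root 22: left subtree has 5 nodes {16, 12, 33, 26, 11}, right has 2 {21, 13}.
  Root 11: left subtree has 4 nodes {16, 12, 33, 26}, right has 0 { }.
    Root 12: left subtree has 1 node {16}, right has 2 {33, 26}.
      Root 26: left subtree has 1 node {33}, right has 0 { }.
  Root 21: left subtree has 0 nodes { }, right has 1 {13}.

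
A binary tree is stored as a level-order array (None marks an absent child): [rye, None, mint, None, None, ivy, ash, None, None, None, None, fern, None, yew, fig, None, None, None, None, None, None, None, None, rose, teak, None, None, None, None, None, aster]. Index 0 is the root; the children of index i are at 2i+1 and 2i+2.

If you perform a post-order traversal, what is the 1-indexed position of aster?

Post-order visits the left subtree, then the right subtree, then the node.
At rye: no left child.
At rye: go right to mint.
  At mint: go left to ivy.
    At ivy: go left to fern.
      At fern: go left to rose.
        rose is a leaf — visit rose.
      At fern: go right to teak.
        teak is a leaf — visit teak.
      Visit fern.
    At ivy: no right child.
    Visit ivy.
  At mint: go right to ash.
    At ash: go left to yew.
      yew is a leaf — visit yew.
    At ash: go right to fig.
      At fig: no left child.
      At fig: go right to aster.
        aster is a leaf — visit aster.
      Visit fig.
    Visit ash.
  Visit mint.
Visit rye.
Full post-order sequence: rose, teak, fern, ivy, yew, aster, fig, ash, mint, rye.

6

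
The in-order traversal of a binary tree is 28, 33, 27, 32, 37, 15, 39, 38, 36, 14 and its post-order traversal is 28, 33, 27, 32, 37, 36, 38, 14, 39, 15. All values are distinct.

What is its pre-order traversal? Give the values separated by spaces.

The last element of post-order is the root; it splits in-order into left and right subtrees.
Root 15: left subtree has 5 nodes {28, 33, 27, 32, 37}, right has 4 {39, 38, 36, 14}.
  Root 37: left subtree has 4 nodes {28, 33, 27, 32}, right has 0 { }.
    Root 32: left subtree has 3 nodes {28, 33, 27}, right has 0 { }.
      Root 27: left subtree has 2 nodes {28, 33}, right has 0 { }.
        Root 33: left subtree has 1 node {28}, right has 0 { }.
  Root 39: left subtree has 0 nodes { }, right has 3 {38, 36, 14}.
    Root 14: left subtree has 2 nodes {38, 36}, right has 0 { }.
      Root 38: left subtree has 0 nodes { }, right has 1 {36}.

15 37 32 27 33 28 39 14 38 36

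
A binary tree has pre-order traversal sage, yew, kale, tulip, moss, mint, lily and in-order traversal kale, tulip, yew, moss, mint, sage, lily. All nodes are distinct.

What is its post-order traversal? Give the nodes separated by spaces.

The first element of pre-order is the root; it splits in-order into left and right subtrees.
Root sage: left subtree has 5 nodes {kale, tulip, yew, moss, mint}, right has 1 {lily}.
  Root yew: left subtree has 2 nodes {kale, tulip}, right has 2 {moss, mint}.
    Root kale: left subtree has 0 nodes { }, right has 1 {tulip}.
    Root moss: left subtree has 0 nodes { }, right has 1 {mint}.

tulip kale mint moss yew lily sage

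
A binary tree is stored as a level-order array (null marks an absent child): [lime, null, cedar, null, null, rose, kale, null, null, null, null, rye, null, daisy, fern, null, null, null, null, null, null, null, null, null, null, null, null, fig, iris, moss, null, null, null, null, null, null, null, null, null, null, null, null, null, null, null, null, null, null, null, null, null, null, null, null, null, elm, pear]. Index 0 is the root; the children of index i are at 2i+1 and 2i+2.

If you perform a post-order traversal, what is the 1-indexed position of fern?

9

Post-order visits the left subtree, then the right subtree, then the node.
At lime: no left child.
At lime: go right to cedar.
  At cedar: go left to rose.
    At rose: go left to rye.
      rye is a leaf — visit rye.
    At rose: no right child.
    Visit rose.
  At cedar: go right to kale.
    At kale: go left to daisy.
      At daisy: go left to fig.
        At fig: go left to elm.
          elm is a leaf — visit elm.
        At fig: go right to pear.
          pear is a leaf — visit pear.
        Visit fig.
      At daisy: go right to iris.
        iris is a leaf — visit iris.
      Visit daisy.
    At kale: go right to fern.
      At fern: go left to moss.
        moss is a leaf — visit moss.
      At fern: no right child.
      Visit fern.
    Visit kale.
  Visit cedar.
Visit lime.
Full post-order sequence: rye, rose, elm, pear, fig, iris, daisy, moss, fern, kale, cedar, lime.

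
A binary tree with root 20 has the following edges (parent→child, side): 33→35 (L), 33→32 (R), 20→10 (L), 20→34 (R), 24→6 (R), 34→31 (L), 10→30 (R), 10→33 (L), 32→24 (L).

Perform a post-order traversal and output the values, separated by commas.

35, 6, 24, 32, 33, 30, 10, 31, 34, 20

Post-order visits the left subtree, then the right subtree, then the node.
At 20: go left to 10.
  At 10: go left to 33.
    At 33: go left to 35.
      35 is a leaf — visit 35.
    At 33: go right to 32.
      At 32: go left to 24.
        At 24: no left child.
        At 24: go right to 6.
          6 is a leaf — visit 6.
        Visit 24.
      At 32: no right child.
      Visit 32.
    Visit 33.
  At 10: go right to 30.
    30 is a leaf — visit 30.
  Visit 10.
At 20: go right to 34.
  At 34: go left to 31.
    31 is a leaf — visit 31.
  At 34: no right child.
  Visit 34.
Visit 20.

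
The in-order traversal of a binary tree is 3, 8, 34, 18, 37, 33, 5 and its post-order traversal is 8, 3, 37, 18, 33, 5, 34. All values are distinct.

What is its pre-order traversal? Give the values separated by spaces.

34 3 8 5 33 18 37

The last element of post-order is the root; it splits in-order into left and right subtrees.
Root 34: left subtree has 2 nodes {3, 8}, right has 4 {18, 37, 33, 5}.
  Root 3: left subtree has 0 nodes { }, right has 1 {8}.
  Root 5: left subtree has 3 nodes {18, 37, 33}, right has 0 { }.
    Root 33: left subtree has 2 nodes {18, 37}, right has 0 { }.
      Root 18: left subtree has 0 nodes { }, right has 1 {37}.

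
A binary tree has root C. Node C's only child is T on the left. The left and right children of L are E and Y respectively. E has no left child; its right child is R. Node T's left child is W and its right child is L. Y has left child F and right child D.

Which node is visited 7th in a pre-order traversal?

Pre-order visits the node, then its left subtree, then its right subtree.
Visit C.
At C: go left to T.
  Visit T.
  At T: go left to W.
    W is a leaf — visit W.
  At T: go right to L.
    Visit L.
    At L: go left to E.
      Visit E.
      At E: no left child.
      At E: go right to R.
        R is a leaf — visit R.
    At L: go right to Y.
      Visit Y.
      At Y: go left to F.
        F is a leaf — visit F.
      At Y: go right to D.
        D is a leaf — visit D.
At C: no right child.
Full pre-order sequence: C, T, W, L, E, R, Y, F, D.

Y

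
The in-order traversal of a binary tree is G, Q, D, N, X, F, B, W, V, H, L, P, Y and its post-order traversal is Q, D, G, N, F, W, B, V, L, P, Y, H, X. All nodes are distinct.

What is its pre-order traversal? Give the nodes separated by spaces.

X N G D Q H V B F W Y P L

The last element of post-order is the root; it splits in-order into left and right subtrees.
Root X: left subtree has 4 nodes {G, Q, D, N}, right has 8 {F, B, W, V, H, L, P, Y}.
  Root N: left subtree has 3 nodes {G, Q, D}, right has 0 { }.
    Root G: left subtree has 0 nodes { }, right has 2 {Q, D}.
      Root D: left subtree has 1 node {Q}, right has 0 { }.
  Root H: left subtree has 4 nodes {F, B, W, V}, right has 3 {L, P, Y}.
    Root V: left subtree has 3 nodes {F, B, W}, right has 0 { }.
      Root B: left subtree has 1 node {F}, right has 1 {W}.
    Root Y: left subtree has 2 nodes {L, P}, right has 0 { }.
      Root P: left subtree has 1 node {L}, right has 0 { }.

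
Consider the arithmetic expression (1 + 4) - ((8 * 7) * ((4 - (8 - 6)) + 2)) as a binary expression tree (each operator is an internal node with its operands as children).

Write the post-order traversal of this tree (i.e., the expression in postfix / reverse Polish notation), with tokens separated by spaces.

Post-order on an expression tree gives postfix notation: for each operator, emit left operand, right operand, then the operator.

1 4 + 8 7 * 4 8 6 - - 2 + * -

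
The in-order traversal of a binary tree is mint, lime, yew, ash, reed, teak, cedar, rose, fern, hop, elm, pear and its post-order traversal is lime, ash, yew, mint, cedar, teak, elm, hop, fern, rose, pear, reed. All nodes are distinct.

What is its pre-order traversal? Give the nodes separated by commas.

The last element of post-order is the root; it splits in-order into left and right subtrees.
Root reed: left subtree has 4 nodes {mint, lime, yew, ash}, right has 7 {teak, cedar, rose, fern, hop, elm, pear}.
  Root mint: left subtree has 0 nodes { }, right has 3 {lime, yew, ash}.
    Root yew: left subtree has 1 node {lime}, right has 1 {ash}.
  Root pear: left subtree has 6 nodes {teak, cedar, rose, fern, hop, elm}, right has 0 { }.
    Root rose: left subtree has 2 nodes {teak, cedar}, right has 3 {fern, hop, elm}.
      Root teak: left subtree has 0 nodes { }, right has 1 {cedar}.
      Root fern: left subtree has 0 nodes { }, right has 2 {hop, elm}.
        Root hop: left subtree has 0 nodes { }, right has 1 {elm}.

reed, mint, yew, lime, ash, pear, rose, teak, cedar, fern, hop, elm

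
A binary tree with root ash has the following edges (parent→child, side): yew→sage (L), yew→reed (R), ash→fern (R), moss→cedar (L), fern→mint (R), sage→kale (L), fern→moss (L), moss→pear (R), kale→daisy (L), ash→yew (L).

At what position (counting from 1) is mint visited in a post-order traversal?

Post-order visits the left subtree, then the right subtree, then the node.
At ash: go left to yew.
  At yew: go left to sage.
    At sage: go left to kale.
      At kale: go left to daisy.
        daisy is a leaf — visit daisy.
      At kale: no right child.
      Visit kale.
    At sage: no right child.
    Visit sage.
  At yew: go right to reed.
    reed is a leaf — visit reed.
  Visit yew.
At ash: go right to fern.
  At fern: go left to moss.
    At moss: go left to cedar.
      cedar is a leaf — visit cedar.
    At moss: go right to pear.
      pear is a leaf — visit pear.
    Visit moss.
  At fern: go right to mint.
    mint is a leaf — visit mint.
  Visit fern.
Visit ash.
Full post-order sequence: daisy, kale, sage, reed, yew, cedar, pear, moss, mint, fern, ash.

9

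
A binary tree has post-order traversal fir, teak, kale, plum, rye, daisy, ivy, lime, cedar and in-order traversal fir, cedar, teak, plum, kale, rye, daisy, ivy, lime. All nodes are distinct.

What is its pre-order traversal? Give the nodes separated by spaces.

The last element of post-order is the root; it splits in-order into left and right subtrees.
Root cedar: left subtree has 1 node {fir}, right has 7 {teak, plum, kale, rye, daisy, ivy, lime}.
  Root lime: left subtree has 6 nodes {teak, plum, kale, rye, daisy, ivy}, right has 0 { }.
    Root ivy: left subtree has 5 nodes {teak, plum, kale, rye, daisy}, right has 0 { }.
      Root daisy: left subtree has 4 nodes {teak, plum, kale, rye}, right has 0 { }.
        Root rye: left subtree has 3 nodes {teak, plum, kale}, right has 0 { }.
          Root plum: left subtree has 1 node {teak}, right has 1 {kale}.

cedar fir lime ivy daisy rye plum teak kale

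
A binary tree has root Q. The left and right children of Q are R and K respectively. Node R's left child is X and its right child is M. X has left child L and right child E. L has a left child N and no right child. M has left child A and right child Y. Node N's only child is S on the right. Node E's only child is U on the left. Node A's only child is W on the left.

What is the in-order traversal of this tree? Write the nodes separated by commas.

N, S, L, X, U, E, R, W, A, M, Y, Q, K

In-order visits the left subtree, then the node, then the right subtree.
At Q: go left to R.
  At R: go left to X.
    At X: go left to L.
      At L: go left to N.
        At N: no left child.
        Visit N.
        At N: go right to S.
          S is a leaf — visit S.
      Visit L.
      At L: no right child.
    Visit X.
    At X: go right to E.
      At E: go left to U.
        U is a leaf — visit U.
      Visit E.
      At E: no right child.
  Visit R.
  At R: go right to M.
    At M: go left to A.
      At A: go left to W.
        W is a leaf — visit W.
      Visit A.
      At A: no right child.
    Visit M.
    At M: go right to Y.
      Y is a leaf — visit Y.
Visit Q.
At Q: go right to K.
  K is a leaf — visit K.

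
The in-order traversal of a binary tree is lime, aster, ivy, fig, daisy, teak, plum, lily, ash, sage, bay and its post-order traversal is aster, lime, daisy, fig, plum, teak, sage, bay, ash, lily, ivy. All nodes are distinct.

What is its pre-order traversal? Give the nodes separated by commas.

The last element of post-order is the root; it splits in-order into left and right subtrees.
Root ivy: left subtree has 2 nodes {lime, aster}, right has 8 {fig, daisy, teak, plum, lily, ash, sage, bay}.
  Root lime: left subtree has 0 nodes { }, right has 1 {aster}.
  Root lily: left subtree has 4 nodes {fig, daisy, teak, plum}, right has 3 {ash, sage, bay}.
    Root teak: left subtree has 2 nodes {fig, daisy}, right has 1 {plum}.
      Root fig: left subtree has 0 nodes { }, right has 1 {daisy}.
    Root ash: left subtree has 0 nodes { }, right has 2 {sage, bay}.
      Root bay: left subtree has 1 node {sage}, right has 0 { }.

ivy, lime, aster, lily, teak, fig, daisy, plum, ash, bay, sage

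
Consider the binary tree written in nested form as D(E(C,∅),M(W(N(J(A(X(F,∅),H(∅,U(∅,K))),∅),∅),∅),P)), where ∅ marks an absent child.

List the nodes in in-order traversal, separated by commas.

In-order visits the left subtree, then the node, then the right subtree.
At D: go left to E.
  At E: go left to C.
    C is a leaf — visit C.
  Visit E.
  At E: no right child.
Visit D.
At D: go right to M.
  At M: go left to W.
    At W: go left to N.
      At N: go left to J.
        At J: go left to A.
          At A: go left to X.
            At X: go left to F.
              F is a leaf — visit F.
            Visit X.
            At X: no right child.
          Visit A.
          At A: go right to H.
            At H: no left child.
            Visit H.
            At H: go right to U.
              At U: no left child.
              Visit U.
              At U: go right to K.
                K is a leaf — visit K.
        Visit J.
        At J: no right child.
      Visit N.
      At N: no right child.
    Visit W.
    At W: no right child.
  Visit M.
  At M: go right to P.
    P is a leaf — visit P.

C, E, D, F, X, A, H, U, K, J, N, W, M, P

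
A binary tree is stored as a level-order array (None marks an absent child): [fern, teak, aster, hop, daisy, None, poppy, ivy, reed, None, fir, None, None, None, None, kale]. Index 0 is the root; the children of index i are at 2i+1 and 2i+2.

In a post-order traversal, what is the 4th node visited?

hop

Post-order visits the left subtree, then the right subtree, then the node.
At fern: go left to teak.
  At teak: go left to hop.
    At hop: go left to ivy.
      At ivy: go left to kale.
        kale is a leaf — visit kale.
      At ivy: no right child.
      Visit ivy.
    At hop: go right to reed.
      reed is a leaf — visit reed.
    Visit hop.
  At teak: go right to daisy.
    At daisy: no left child.
    At daisy: go right to fir.
      fir is a leaf — visit fir.
    Visit daisy.
  Visit teak.
At fern: go right to aster.
  At aster: no left child.
  At aster: go right to poppy.
    poppy is a leaf — visit poppy.
  Visit aster.
Visit fern.
Full post-order sequence: kale, ivy, reed, hop, fir, daisy, teak, poppy, aster, fern.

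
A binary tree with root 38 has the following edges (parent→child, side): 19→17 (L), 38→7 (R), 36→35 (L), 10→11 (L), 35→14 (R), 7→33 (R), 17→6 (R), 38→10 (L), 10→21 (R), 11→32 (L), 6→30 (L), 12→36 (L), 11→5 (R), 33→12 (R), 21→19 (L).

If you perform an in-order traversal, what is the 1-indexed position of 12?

In-order visits the left subtree, then the node, then the right subtree.
At 38: go left to 10.
  At 10: go left to 11.
    At 11: go left to 32.
      32 is a leaf — visit 32.
    Visit 11.
    At 11: go right to 5.
      5 is a leaf — visit 5.
  Visit 10.
  At 10: go right to 21.
    At 21: go left to 19.
      At 19: go left to 17.
        At 17: no left child.
        Visit 17.
        At 17: go right to 6.
          At 6: go left to 30.
            30 is a leaf — visit 30.
          Visit 6.
          At 6: no right child.
      Visit 19.
      At 19: no right child.
    Visit 21.
    At 21: no right child.
Visit 38.
At 38: go right to 7.
  At 7: no left child.
  Visit 7.
  At 7: go right to 33.
    At 33: no left child.
    Visit 33.
    At 33: go right to 12.
      At 12: go left to 36.
        At 36: go left to 35.
          At 35: no left child.
          Visit 35.
          At 35: go right to 14.
            14 is a leaf — visit 14.
        Visit 36.
        At 36: no right child.
      Visit 12.
      At 12: no right child.
Full in-order sequence: 32, 11, 5, 10, 17, 30, 6, 19, 21, 38, 7, 33, 35, 14, 36, 12.

16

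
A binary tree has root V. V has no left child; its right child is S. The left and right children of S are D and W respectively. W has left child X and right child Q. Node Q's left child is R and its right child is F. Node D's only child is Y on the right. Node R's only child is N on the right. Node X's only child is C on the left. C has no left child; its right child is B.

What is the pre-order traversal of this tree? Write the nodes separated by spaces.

V S D Y W X C B Q R N F

Pre-order visits the node, then its left subtree, then its right subtree.
Visit V.
At V: no left child.
At V: go right to S.
  Visit S.
  At S: go left to D.
    Visit D.
    At D: no left child.
    At D: go right to Y.
      Y is a leaf — visit Y.
  At S: go right to W.
    Visit W.
    At W: go left to X.
      Visit X.
      At X: go left to C.
        Visit C.
        At C: no left child.
        At C: go right to B.
          B is a leaf — visit B.
      At X: no right child.
    At W: go right to Q.
      Visit Q.
      At Q: go left to R.
        Visit R.
        At R: no left child.
        At R: go right to N.
          N is a leaf — visit N.
      At Q: go right to F.
        F is a leaf — visit F.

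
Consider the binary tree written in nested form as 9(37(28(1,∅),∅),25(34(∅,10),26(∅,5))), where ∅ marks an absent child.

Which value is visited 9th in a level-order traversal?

Level-order visits nodes level by level from the root, left to right within each level.
Level 0: 9
Level 1: 37, 25
Level 2: 28, 34, 26
Level 3: 1, 10, 5
Full level-order sequence: 9, 37, 25, 28, 34, 26, 1, 10, 5.

5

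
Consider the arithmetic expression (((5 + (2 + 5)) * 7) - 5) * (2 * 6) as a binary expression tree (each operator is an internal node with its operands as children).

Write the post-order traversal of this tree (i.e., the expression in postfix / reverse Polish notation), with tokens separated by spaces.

Post-order on an expression tree gives postfix notation: for each operator, emit left operand, right operand, then the operator.

5 2 5 + + 7 * 5 - 2 6 * *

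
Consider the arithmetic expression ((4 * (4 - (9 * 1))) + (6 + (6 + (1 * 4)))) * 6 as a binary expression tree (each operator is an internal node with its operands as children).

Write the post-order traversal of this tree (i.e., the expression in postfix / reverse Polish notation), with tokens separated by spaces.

Post-order on an expression tree gives postfix notation: for each operator, emit left operand, right operand, then the operator.

4 4 9 1 * - * 6 6 1 4 * + + + 6 *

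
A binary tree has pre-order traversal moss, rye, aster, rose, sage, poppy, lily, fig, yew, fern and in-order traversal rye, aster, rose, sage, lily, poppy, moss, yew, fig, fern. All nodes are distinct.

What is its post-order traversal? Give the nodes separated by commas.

The first element of pre-order is the root; it splits in-order into left and right subtrees.
Root moss: left subtree has 6 nodes {rye, aster, rose, sage, lily, poppy}, right has 3 {yew, fig, fern}.
  Root rye: left subtree has 0 nodes { }, right has 5 {aster, rose, sage, lily, poppy}.
    Root aster: left subtree has 0 nodes { }, right has 4 {rose, sage, lily, poppy}.
      Root rose: left subtree has 0 nodes { }, right has 3 {sage, lily, poppy}.
        Root sage: left subtree has 0 nodes { }, right has 2 {lily, poppy}.
          Root poppy: left subtree has 1 node {lily}, right has 0 { }.
  Root fig: left subtree has 1 node {yew}, right has 1 {fern}.

lily, poppy, sage, rose, aster, rye, yew, fern, fig, moss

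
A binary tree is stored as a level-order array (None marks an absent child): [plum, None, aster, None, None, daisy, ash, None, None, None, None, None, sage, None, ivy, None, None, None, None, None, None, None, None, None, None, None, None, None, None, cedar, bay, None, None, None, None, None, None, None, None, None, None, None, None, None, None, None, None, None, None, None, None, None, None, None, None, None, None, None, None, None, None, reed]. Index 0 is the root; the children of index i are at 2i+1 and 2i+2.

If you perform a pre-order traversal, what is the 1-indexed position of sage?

Pre-order visits the node, then its left subtree, then its right subtree.
Visit plum.
At plum: no left child.
At plum: go right to aster.
  Visit aster.
  At aster: go left to daisy.
    Visit daisy.
    At daisy: no left child.
    At daisy: go right to sage.
      sage is a leaf — visit sage.
  At aster: go right to ash.
    Visit ash.
    At ash: no left child.
    At ash: go right to ivy.
      Visit ivy.
      At ivy: go left to cedar.
        cedar is a leaf — visit cedar.
      At ivy: go right to bay.
        Visit bay.
        At bay: go left to reed.
          reed is a leaf — visit reed.
        At bay: no right child.
Full pre-order sequence: plum, aster, daisy, sage, ash, ivy, cedar, bay, reed.

4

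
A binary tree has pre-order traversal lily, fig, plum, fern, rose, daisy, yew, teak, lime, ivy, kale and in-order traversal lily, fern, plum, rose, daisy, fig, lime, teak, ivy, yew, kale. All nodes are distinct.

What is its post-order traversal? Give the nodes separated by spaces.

fern daisy rose plum lime ivy teak kale yew fig lily

The first element of pre-order is the root; it splits in-order into left and right subtrees.
Root lily: left subtree has 0 nodes { }, right has 10 {fern, plum, rose, daisy, fig, lime, teak, ivy, yew, kale}.
  Root fig: left subtree has 4 nodes {fern, plum, rose, daisy}, right has 5 {lime, teak, ivy, yew, kale}.
    Root plum: left subtree has 1 node {fern}, right has 2 {rose, daisy}.
      Root rose: left subtree has 0 nodes { }, right has 1 {daisy}.
    Root yew: left subtree has 3 nodes {lime, teak, ivy}, right has 1 {kale}.
      Root teak: left subtree has 1 node {lime}, right has 1 {ivy}.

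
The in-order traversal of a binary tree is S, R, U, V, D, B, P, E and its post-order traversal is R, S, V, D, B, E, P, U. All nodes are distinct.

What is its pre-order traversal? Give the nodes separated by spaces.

U S R P B D V E

The last element of post-order is the root; it splits in-order into left and right subtrees.
Root U: left subtree has 2 nodes {S, R}, right has 5 {V, D, B, P, E}.
  Root S: left subtree has 0 nodes { }, right has 1 {R}.
  Root P: left subtree has 3 nodes {V, D, B}, right has 1 {E}.
    Root B: left subtree has 2 nodes {V, D}, right has 0 { }.
      Root D: left subtree has 1 node {V}, right has 0 { }.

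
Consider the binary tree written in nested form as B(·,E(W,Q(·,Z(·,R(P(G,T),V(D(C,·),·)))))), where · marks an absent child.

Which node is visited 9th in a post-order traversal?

Z

Post-order visits the left subtree, then the right subtree, then the node.
At B: no left child.
At B: go right to E.
  At E: go left to W.
    W is a leaf — visit W.
  At E: go right to Q.
    At Q: no left child.
    At Q: go right to Z.
      At Z: no left child.
      At Z: go right to R.
        At R: go left to P.
          At P: go left to G.
            G is a leaf — visit G.
          At P: go right to T.
            T is a leaf — visit T.
          Visit P.
        At R: go right to V.
          At V: go left to D.
            At D: go left to C.
              C is a leaf — visit C.
            At D: no right child.
            Visit D.
          At V: no right child.
          Visit V.
        Visit R.
      Visit Z.
    Visit Q.
  Visit E.
Visit B.
Full post-order sequence: W, G, T, P, C, D, V, R, Z, Q, E, B.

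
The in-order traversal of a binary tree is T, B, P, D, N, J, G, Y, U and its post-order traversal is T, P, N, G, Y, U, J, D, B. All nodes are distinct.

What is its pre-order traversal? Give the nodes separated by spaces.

The last element of post-order is the root; it splits in-order into left and right subtrees.
Root B: left subtree has 1 node {T}, right has 7 {P, D, N, J, G, Y, U}.
  Root D: left subtree has 1 node {P}, right has 5 {N, J, G, Y, U}.
    Root J: left subtree has 1 node {N}, right has 3 {G, Y, U}.
      Root U: left subtree has 2 nodes {G, Y}, right has 0 { }.
        Root Y: left subtree has 1 node {G}, right has 0 { }.

B T D P J N U Y G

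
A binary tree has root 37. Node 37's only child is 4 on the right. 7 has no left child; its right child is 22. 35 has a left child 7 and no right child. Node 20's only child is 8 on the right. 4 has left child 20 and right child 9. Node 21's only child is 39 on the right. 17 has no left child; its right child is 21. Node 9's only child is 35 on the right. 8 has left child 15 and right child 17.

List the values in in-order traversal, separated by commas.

In-order visits the left subtree, then the node, then the right subtree.
At 37: no left child.
Visit 37.
At 37: go right to 4.
  At 4: go left to 20.
    At 20: no left child.
    Visit 20.
    At 20: go right to 8.
      At 8: go left to 15.
        15 is a leaf — visit 15.
      Visit 8.
      At 8: go right to 17.
        At 17: no left child.
        Visit 17.
        At 17: go right to 21.
          At 21: no left child.
          Visit 21.
          At 21: go right to 39.
            39 is a leaf — visit 39.
  Visit 4.
  At 4: go right to 9.
    At 9: no left child.
    Visit 9.
    At 9: go right to 35.
      At 35: go left to 7.
        At 7: no left child.
        Visit 7.
        At 7: go right to 22.
          22 is a leaf — visit 22.
      Visit 35.
      At 35: no right child.

37, 20, 15, 8, 17, 21, 39, 4, 9, 7, 22, 35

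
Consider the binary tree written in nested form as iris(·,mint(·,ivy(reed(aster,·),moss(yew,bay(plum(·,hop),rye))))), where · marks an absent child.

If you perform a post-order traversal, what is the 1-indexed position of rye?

6

Post-order visits the left subtree, then the right subtree, then the node.
At iris: no left child.
At iris: go right to mint.
  At mint: no left child.
  At mint: go right to ivy.
    At ivy: go left to reed.
      At reed: go left to aster.
        aster is a leaf — visit aster.
      At reed: no right child.
      Visit reed.
    At ivy: go right to moss.
      At moss: go left to yew.
        yew is a leaf — visit yew.
      At moss: go right to bay.
        At bay: go left to plum.
          At plum: no left child.
          At plum: go right to hop.
            hop is a leaf — visit hop.
          Visit plum.
        At bay: go right to rye.
          rye is a leaf — visit rye.
        Visit bay.
      Visit moss.
    Visit ivy.
  Visit mint.
Visit iris.
Full post-order sequence: aster, reed, yew, hop, plum, rye, bay, moss, ivy, mint, iris.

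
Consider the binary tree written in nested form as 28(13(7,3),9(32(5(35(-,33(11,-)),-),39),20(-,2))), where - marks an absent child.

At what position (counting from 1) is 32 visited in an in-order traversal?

In-order visits the left subtree, then the node, then the right subtree.
At 28: go left to 13.
  At 13: go left to 7.
    7 is a leaf — visit 7.
  Visit 13.
  At 13: go right to 3.
    3 is a leaf — visit 3.
Visit 28.
At 28: go right to 9.
  At 9: go left to 32.
    At 32: go left to 5.
      At 5: go left to 35.
        At 35: no left child.
        Visit 35.
        At 35: go right to 33.
          At 33: go left to 11.
            11 is a leaf — visit 11.
          Visit 33.
          At 33: no right child.
      Visit 5.
      At 5: no right child.
    Visit 32.
    At 32: go right to 39.
      39 is a leaf — visit 39.
  Visit 9.
  At 9: go right to 20.
    At 20: no left child.
    Visit 20.
    At 20: go right to 2.
      2 is a leaf — visit 2.
Full in-order sequence: 7, 13, 3, 28, 35, 11, 33, 5, 32, 39, 9, 20, 2.

9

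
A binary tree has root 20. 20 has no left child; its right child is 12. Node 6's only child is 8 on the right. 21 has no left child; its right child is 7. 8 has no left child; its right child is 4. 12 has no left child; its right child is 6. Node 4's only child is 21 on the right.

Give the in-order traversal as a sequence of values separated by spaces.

In-order visits the left subtree, then the node, then the right subtree.
At 20: no left child.
Visit 20.
At 20: go right to 12.
  At 12: no left child.
  Visit 12.
  At 12: go right to 6.
    At 6: no left child.
    Visit 6.
    At 6: go right to 8.
      At 8: no left child.
      Visit 8.
      At 8: go right to 4.
        At 4: no left child.
        Visit 4.
        At 4: go right to 21.
          At 21: no left child.
          Visit 21.
          At 21: go right to 7.
            7 is a leaf — visit 7.

20 12 6 8 4 21 7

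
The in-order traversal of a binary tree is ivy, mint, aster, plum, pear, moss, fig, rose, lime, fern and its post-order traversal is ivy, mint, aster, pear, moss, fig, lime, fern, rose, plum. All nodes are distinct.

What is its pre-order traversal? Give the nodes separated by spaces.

plum aster mint ivy rose fig moss pear fern lime

The last element of post-order is the root; it splits in-order into left and right subtrees.
Root plum: left subtree has 3 nodes {ivy, mint, aster}, right has 6 {pear, moss, fig, rose, lime, fern}.
  Root aster: left subtree has 2 nodes {ivy, mint}, right has 0 { }.
    Root mint: left subtree has 1 node {ivy}, right has 0 { }.
  Root rose: left subtree has 3 nodes {pear, moss, fig}, right has 2 {lime, fern}.
    Root fig: left subtree has 2 nodes {pear, moss}, right has 0 { }.
      Root moss: left subtree has 1 node {pear}, right has 0 { }.
    Root fern: left subtree has 1 node {lime}, right has 0 { }.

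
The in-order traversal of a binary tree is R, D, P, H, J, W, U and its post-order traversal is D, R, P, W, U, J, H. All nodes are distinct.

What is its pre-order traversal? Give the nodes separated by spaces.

The last element of post-order is the root; it splits in-order into left and right subtrees.
Root H: left subtree has 3 nodes {R, D, P}, right has 3 {J, W, U}.
  Root P: left subtree has 2 nodes {R, D}, right has 0 { }.
    Root R: left subtree has 0 nodes { }, right has 1 {D}.
  Root J: left subtree has 0 nodes { }, right has 2 {W, U}.
    Root U: left subtree has 1 node {W}, right has 0 { }.

H P R D J U W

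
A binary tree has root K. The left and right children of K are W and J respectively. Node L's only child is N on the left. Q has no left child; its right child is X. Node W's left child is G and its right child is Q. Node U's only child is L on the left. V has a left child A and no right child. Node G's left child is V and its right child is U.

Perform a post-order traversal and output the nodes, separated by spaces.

A V N L U G X Q W J K

Post-order visits the left subtree, then the right subtree, then the node.
At K: go left to W.
  At W: go left to G.
    At G: go left to V.
      At V: go left to A.
        A is a leaf — visit A.
      At V: no right child.
      Visit V.
    At G: go right to U.
      At U: go left to L.
        At L: go left to N.
          N is a leaf — visit N.
        At L: no right child.
        Visit L.
      At U: no right child.
      Visit U.
    Visit G.
  At W: go right to Q.
    At Q: no left child.
    At Q: go right to X.
      X is a leaf — visit X.
    Visit Q.
  Visit W.
At K: go right to J.
  J is a leaf — visit J.
Visit K.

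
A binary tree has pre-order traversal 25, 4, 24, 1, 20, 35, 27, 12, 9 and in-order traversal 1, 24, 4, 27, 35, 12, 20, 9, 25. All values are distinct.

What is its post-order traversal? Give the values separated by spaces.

The first element of pre-order is the root; it splits in-order into left and right subtrees.
Root 25: left subtree has 8 nodes {1, 24, 4, 27, 35, 12, 20, 9}, right has 0 { }.
  Root 4: left subtree has 2 nodes {1, 24}, right has 5 {27, 35, 12, 20, 9}.
    Root 24: left subtree has 1 node {1}, right has 0 { }.
    Root 20: left subtree has 3 nodes {27, 35, 12}, right has 1 {9}.
      Root 35: left subtree has 1 node {27}, right has 1 {12}.

1 24 27 12 35 9 20 4 25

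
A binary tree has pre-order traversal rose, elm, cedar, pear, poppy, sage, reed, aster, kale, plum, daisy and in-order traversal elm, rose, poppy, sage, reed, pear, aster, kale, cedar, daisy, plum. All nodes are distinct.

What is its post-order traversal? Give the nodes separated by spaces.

elm reed sage poppy kale aster pear daisy plum cedar rose

The first element of pre-order is the root; it splits in-order into left and right subtrees.
Root rose: left subtree has 1 node {elm}, right has 9 {poppy, sage, reed, pear, aster, kale, cedar, daisy, plum}.
  Root cedar: left subtree has 6 nodes {poppy, sage, reed, pear, aster, kale}, right has 2 {daisy, plum}.
    Root pear: left subtree has 3 nodes {poppy, sage, reed}, right has 2 {aster, kale}.
      Root poppy: left subtree has 0 nodes { }, right has 2 {sage, reed}.
        Root sage: left subtree has 0 nodes { }, right has 1 {reed}.
      Root aster: left subtree has 0 nodes { }, right has 1 {kale}.
    Root plum: left subtree has 1 node {daisy}, right has 0 { }.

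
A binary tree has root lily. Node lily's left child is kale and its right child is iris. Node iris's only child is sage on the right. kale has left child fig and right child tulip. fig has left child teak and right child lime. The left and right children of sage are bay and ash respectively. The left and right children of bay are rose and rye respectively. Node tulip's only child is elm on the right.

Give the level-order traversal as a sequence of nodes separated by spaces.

lily kale iris fig tulip sage teak lime elm bay ash rose rye

Level-order visits nodes level by level from the root, left to right within each level.
Level 0: lily
Level 1: kale, iris
Level 2: fig, tulip, sage
Level 3: teak, lime, elm, bay, ash
Level 4: rose, rye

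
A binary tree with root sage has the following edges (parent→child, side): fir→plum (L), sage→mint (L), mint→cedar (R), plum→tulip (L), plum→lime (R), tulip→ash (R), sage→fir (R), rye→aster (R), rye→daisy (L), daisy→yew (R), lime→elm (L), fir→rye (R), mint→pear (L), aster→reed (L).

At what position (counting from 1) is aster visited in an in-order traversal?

15

In-order visits the left subtree, then the node, then the right subtree.
At sage: go left to mint.
  At mint: go left to pear.
    pear is a leaf — visit pear.
  Visit mint.
  At mint: go right to cedar.
    cedar is a leaf — visit cedar.
Visit sage.
At sage: go right to fir.
  At fir: go left to plum.
    At plum: go left to tulip.
      At tulip: no left child.
      Visit tulip.
      At tulip: go right to ash.
        ash is a leaf — visit ash.
    Visit plum.
    At plum: go right to lime.
      At lime: go left to elm.
        elm is a leaf — visit elm.
      Visit lime.
      At lime: no right child.
  Visit fir.
  At fir: go right to rye.
    At rye: go left to daisy.
      At daisy: no left child.
      Visit daisy.
      At daisy: go right to yew.
        yew is a leaf — visit yew.
    Visit rye.
    At rye: go right to aster.
      At aster: go left to reed.
        reed is a leaf — visit reed.
      Visit aster.
      At aster: no right child.
Full in-order sequence: pear, mint, cedar, sage, tulip, ash, plum, elm, lime, fir, daisy, yew, rye, reed, aster.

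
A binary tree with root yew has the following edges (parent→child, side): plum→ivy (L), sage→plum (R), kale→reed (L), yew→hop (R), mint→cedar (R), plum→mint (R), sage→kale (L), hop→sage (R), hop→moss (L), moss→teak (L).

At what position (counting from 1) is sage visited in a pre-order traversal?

5

Pre-order visits the node, then its left subtree, then its right subtree.
Visit yew.
At yew: no left child.
At yew: go right to hop.
  Visit hop.
  At hop: go left to moss.
    Visit moss.
    At moss: go left to teak.
      teak is a leaf — visit teak.
    At moss: no right child.
  At hop: go right to sage.
    Visit sage.
    At sage: go left to kale.
      Visit kale.
      At kale: go left to reed.
        reed is a leaf — visit reed.
      At kale: no right child.
    At sage: go right to plum.
      Visit plum.
      At plum: go left to ivy.
        ivy is a leaf — visit ivy.
      At plum: go right to mint.
        Visit mint.
        At mint: no left child.
        At mint: go right to cedar.
          cedar is a leaf — visit cedar.
Full pre-order sequence: yew, hop, moss, teak, sage, kale, reed, plum, ivy, mint, cedar.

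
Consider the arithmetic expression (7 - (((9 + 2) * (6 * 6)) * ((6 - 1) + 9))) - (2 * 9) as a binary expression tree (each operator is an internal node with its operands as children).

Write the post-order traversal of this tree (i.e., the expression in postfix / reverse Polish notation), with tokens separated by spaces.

Post-order on an expression tree gives postfix notation: for each operator, emit left operand, right operand, then the operator.

7 9 2 + 6 6 * * 6 1 - 9 + * - 2 9 * -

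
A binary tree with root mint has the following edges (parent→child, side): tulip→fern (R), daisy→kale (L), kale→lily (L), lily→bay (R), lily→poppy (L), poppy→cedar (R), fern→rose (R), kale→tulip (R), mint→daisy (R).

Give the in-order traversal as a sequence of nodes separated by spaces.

mint poppy cedar lily bay kale tulip fern rose daisy

In-order visits the left subtree, then the node, then the right subtree.
At mint: no left child.
Visit mint.
At mint: go right to daisy.
  At daisy: go left to kale.
    At kale: go left to lily.
      At lily: go left to poppy.
        At poppy: no left child.
        Visit poppy.
        At poppy: go right to cedar.
          cedar is a leaf — visit cedar.
      Visit lily.
      At lily: go right to bay.
        bay is a leaf — visit bay.
    Visit kale.
    At kale: go right to tulip.
      At tulip: no left child.
      Visit tulip.
      At tulip: go right to fern.
        At fern: no left child.
        Visit fern.
        At fern: go right to rose.
          rose is a leaf — visit rose.
  Visit daisy.
  At daisy: no right child.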